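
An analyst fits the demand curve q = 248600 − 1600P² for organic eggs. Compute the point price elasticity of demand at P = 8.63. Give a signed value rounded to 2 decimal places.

-1.84

dq/dP = −2·1600·P = -27616. At P = 8.63, q = 129436.96.
Ed = (dq/dP)·(P/q) = (-27616) × (8.63/129436.96) = -1.8412…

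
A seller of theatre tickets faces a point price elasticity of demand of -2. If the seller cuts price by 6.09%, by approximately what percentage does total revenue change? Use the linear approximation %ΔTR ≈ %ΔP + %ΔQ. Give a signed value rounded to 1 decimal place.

%ΔQ ≈ Ed × %ΔP = (-2) × (-6.09%) = +12.1800%
%ΔTR ≈ %ΔP + %ΔQ = (-6.09%) + (+12.1800%) = +6.0900%

+6.1%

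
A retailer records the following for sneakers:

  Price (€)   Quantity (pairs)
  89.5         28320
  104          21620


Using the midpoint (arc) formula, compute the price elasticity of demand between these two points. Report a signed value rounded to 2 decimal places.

-1.79

%ΔQ = (21620 − 28320) / [(28320 + 21620)/2] = -6700/24970 = -0.268321…
%ΔP = (104 − 89.5) / [(89.5 + 104)/2] = 14.5/96.75 = 0.149870…
Arc Ed = %ΔQ / %ΔP = (-6700/24970) / (14.5/96.75) = -1.7903…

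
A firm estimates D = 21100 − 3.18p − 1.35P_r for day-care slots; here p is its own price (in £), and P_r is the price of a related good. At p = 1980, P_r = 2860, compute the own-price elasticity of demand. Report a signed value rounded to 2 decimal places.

-0.58

At the given values, D = 21100 − 3.18(1980) − 1.35(2860) = 10942.6.
∂D/∂p = −3.18.
E = (-3.18) × (1980/10942.6) = -0.5754…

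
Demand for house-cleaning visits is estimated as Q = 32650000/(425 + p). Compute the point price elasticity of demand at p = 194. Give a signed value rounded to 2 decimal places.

dQ/dp = −32650000/(425 + p)² = -85.2122. At p = 194, Q = 52746.4.
Ed = (dQ/dp)·(p/Q) = (-85.2122) × (194/52746.4) = -0.3134…

-0.31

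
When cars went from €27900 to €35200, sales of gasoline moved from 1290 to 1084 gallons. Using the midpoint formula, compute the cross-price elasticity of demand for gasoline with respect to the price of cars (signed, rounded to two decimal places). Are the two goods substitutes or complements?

%ΔQ_{gasoline} = (1084 − 1290)/avg = -206/1187 = -0.173546…
%ΔP_{cars} = (35200 − 27900)/avg = 7300/31550 = 0.231378…
E_cross = (-206/1187) / (7300/31550) = -0.7500…
E_cross < 0 ⇒ the goods are complements.

-0.75; complements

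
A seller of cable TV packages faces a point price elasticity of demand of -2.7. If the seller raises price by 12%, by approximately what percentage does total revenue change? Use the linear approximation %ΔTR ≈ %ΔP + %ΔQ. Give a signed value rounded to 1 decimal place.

%ΔQ ≈ Ed × %ΔP = (-2.7) × (+12%) = -32.4000%
%ΔTR ≈ %ΔP + %ΔQ = (+12%) + (-32.4000%) = -20.4000%

-20.4%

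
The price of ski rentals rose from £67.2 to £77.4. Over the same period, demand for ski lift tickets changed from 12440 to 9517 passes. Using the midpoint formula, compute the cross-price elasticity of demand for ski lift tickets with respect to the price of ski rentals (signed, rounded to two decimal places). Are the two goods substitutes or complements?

-1.89; complements

%ΔQ_{ski lift tickets} = (9517 − 12440)/avg = -2923/10978.5 = -0.266247…
%ΔP_{ski rentals} = (77.4 − 67.2)/avg = 10.2/72.3 = 0.141078…
E_cross = (-2923/10978.5) / (10.2/72.3) = -1.8872…
E_cross < 0 ⇒ the goods are complements.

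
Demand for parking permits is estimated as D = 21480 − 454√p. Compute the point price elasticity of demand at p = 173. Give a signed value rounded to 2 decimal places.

-0.19

dD/dp = −454/(2√p) = -17.2585. At p = 173, D = 15508.6.
Ed = (dD/dp)·(p/D) = (-17.2585) × (173/15508.6) = -0.1925…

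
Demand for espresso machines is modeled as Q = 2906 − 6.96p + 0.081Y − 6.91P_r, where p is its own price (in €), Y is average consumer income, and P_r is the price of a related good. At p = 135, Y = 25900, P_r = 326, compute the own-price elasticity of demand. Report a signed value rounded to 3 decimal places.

At the given values, Q = 2906 − 6.96(135) + 0.081(25900) − 6.91(326) = 1811.64.
∂Q/∂p = −6.96.
E = (-6.96) × (135/1811.64) = -0.51864…

-0.519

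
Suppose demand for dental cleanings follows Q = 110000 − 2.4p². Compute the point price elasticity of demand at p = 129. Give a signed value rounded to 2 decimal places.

dQ/dp = −2·2.4·p = -619.2. At p = 129, Q = 70061.6.
Ed = (dQ/dp)·(p/Q) = (-619.2) × (129/70061.6) = -1.1400…

-1.14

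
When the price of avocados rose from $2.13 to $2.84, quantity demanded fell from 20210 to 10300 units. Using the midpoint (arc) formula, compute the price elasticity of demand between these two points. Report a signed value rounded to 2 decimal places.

%ΔQ = (10300 − 20210) / [(20210 + 10300)/2] = -9910/15255 = -0.649623…
%ΔP = (2.84 − 2.13) / [(2.13 + 2.84)/2] = 0.71/2.485 = 0.285714…
Arc Ed = %ΔQ / %ΔP = (-9910/15255) / (0.71/2.485) = -2.2736…

-2.27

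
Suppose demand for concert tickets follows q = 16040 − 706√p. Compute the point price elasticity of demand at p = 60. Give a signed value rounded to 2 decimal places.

-0.26

dq/dp = −706/(2√p) = -45.5721. At p = 60, q = 10571.3.
Ed = (dq/dp)·(p/q) = (-45.5721) × (60/10571.3) = -0.2586…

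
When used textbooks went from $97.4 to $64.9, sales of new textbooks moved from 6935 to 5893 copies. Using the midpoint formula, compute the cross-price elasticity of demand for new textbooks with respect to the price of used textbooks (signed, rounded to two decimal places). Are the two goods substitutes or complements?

0.41; substitutes

%ΔQ_{new textbooks} = (5893 − 6935)/avg = -1042/6414 = -0.162457…
%ΔP_{used textbooks} = (64.9 − 97.4)/avg = -32.5/81.15 = -0.400492…
E_cross = (-1042/6414) / (-32.5/81.15) = 0.4056…
E_cross > 0 ⇒ the goods are substitutes.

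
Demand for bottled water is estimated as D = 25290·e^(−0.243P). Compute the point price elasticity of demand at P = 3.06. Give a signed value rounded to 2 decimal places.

dD/dP = −0.243·D = -2921.61. At P = 3.06, D = 12023.1.
Ed = (dD/dP)·(P/D) = (-2921.61) × (3.06/12023.1) = -0.7435…

-0.74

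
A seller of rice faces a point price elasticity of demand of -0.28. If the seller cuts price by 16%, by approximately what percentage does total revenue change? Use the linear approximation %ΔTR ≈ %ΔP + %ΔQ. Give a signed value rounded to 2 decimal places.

%ΔQ ≈ Ed × %ΔP = (-0.28) × (-16%) = +4.4800%
%ΔTR ≈ %ΔP + %ΔQ = (-16%) + (+4.4800%) = -11.5200%

-11.52%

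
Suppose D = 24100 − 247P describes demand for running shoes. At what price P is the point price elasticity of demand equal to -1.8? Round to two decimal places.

62.72

Ed = −247P/(24100 − 247P). Set this equal to -1.8:
247P = 1.8·(24100 − 247P) ⇒ 247P(1 + 1.8) = 1.8·24100
P = 1.8·24100 / (247·2.8) = 62.7241…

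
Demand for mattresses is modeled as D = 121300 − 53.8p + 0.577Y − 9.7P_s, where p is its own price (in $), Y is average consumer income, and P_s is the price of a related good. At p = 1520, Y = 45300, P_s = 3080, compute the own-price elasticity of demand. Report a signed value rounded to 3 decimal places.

-2.285

At the given values, D = 121300 − 53.8(1520) + 0.577(45300) − 9.7(3080) = 35786.1.
∂D/∂p = −53.8.
E = (-53.8) × (1520/35786.1) = -2.28513…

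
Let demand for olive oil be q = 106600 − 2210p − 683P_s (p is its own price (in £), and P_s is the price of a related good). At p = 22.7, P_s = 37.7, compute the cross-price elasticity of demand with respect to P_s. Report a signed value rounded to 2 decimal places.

-0.84

At the given values, q = 106600 − 2210(22.7) − 683(37.7) = 30683.9.
∂q/∂P_s = -683.
E = (-683) × (37.7/30683.9) = -0.8391…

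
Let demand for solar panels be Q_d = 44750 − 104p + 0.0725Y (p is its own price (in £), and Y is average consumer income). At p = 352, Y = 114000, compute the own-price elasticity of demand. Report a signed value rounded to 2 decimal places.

At the given values, Q_d = 44750 − 104(352) + 0.0725(114000) = 16407.
∂Q_d/∂p = −104.
E = (-104) × (352/16407) = -2.2312…

-2.23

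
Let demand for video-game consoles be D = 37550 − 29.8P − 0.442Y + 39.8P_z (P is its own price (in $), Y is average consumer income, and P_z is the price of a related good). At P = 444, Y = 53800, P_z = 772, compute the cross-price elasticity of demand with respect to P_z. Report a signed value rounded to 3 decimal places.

0.983

At the given values, D = 37550 − 29.8(444) − 0.442(53800) + 39.8(772) = 31264.8.
∂D/∂P_z = 39.8.
E = (39.8) × (772/31264.8) = 0.98275…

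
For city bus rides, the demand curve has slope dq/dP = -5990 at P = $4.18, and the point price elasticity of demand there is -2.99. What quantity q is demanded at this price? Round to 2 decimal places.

8373.98

Ed = (dq/dP)·(P/q) ⇒ q = (dq/dP)·P/Ed = (-5990)·4.18/(-2.99) = 8373.9799…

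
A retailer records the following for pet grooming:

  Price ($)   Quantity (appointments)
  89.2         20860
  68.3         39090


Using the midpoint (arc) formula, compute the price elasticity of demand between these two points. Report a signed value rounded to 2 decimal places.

-2.29

%ΔQ = (39090 − 20860) / [(20860 + 39090)/2] = 18230/29975 = 0.608173…
%ΔP = (68.3 − 89.2) / [(89.2 + 68.3)/2] = -20.9/78.75 = -0.265396…
Arc Ed = %ΔQ / %ΔP = (18230/29975) / (-20.9/78.75) = -2.2915…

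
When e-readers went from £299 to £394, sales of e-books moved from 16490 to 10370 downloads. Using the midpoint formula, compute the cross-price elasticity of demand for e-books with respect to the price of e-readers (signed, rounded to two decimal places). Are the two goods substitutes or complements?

%ΔQ_{e-books} = (10370 − 16490)/avg = -6120/13430 = -0.455696…
%ΔP_{e-readers} = (394 − 299)/avg = 95/346.5 = 0.274170…
E_cross = (-6120/13430) / (95/346.5) = -1.6620…
E_cross < 0 ⇒ the goods are complements.

-1.66; complements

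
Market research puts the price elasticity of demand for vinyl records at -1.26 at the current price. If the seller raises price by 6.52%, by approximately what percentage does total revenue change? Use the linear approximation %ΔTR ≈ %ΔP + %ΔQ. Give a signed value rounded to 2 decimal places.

%ΔQ ≈ Ed × %ΔP = (-1.26) × (+6.52%) = -8.2152%
%ΔTR ≈ %ΔP + %ΔQ = (+6.52%) + (-8.2152%) = -1.6952%

-1.70%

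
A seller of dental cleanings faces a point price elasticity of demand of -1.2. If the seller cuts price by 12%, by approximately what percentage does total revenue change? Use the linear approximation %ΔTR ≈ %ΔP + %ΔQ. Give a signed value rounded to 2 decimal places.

%ΔQ ≈ Ed × %ΔP = (-1.2) × (-12%) = +14.4000%
%ΔTR ≈ %ΔP + %ΔQ = (-12%) + (+14.4000%) = +2.4000%

+2.40%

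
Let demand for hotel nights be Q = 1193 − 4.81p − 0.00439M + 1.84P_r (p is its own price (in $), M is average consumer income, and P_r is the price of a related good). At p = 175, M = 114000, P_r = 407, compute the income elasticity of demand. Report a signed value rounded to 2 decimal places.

At the given values, Q = 1193 − 4.81(175) − 0.00439(114000) + 1.84(407) = 599.67.
∂Q/∂M = -0.00439.
E = (-0.00439) × (114000/599.67) = -0.8345…

-0.83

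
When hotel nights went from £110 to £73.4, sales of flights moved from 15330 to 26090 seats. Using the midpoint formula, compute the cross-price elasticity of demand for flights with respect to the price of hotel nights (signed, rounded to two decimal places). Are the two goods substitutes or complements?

%ΔQ_{flights} = (26090 − 15330)/avg = 10760/20710 = 0.519555…
%ΔP_{hotel nights} = (73.4 − 110)/avg = -36.6/91.7 = -0.399127…
E_cross = (10760/20710) / (-36.6/91.7) = -1.3017…
E_cross < 0 ⇒ the goods are complements.

-1.30; complements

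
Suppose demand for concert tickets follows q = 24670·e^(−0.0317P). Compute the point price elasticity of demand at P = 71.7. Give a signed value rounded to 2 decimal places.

-2.27

dq/dP = −0.0317·q = -80.561. At P = 71.7, q = 2541.36.
Ed = (dq/dP)·(P/q) = (-80.561) × (71.7/2541.36) = -2.2728…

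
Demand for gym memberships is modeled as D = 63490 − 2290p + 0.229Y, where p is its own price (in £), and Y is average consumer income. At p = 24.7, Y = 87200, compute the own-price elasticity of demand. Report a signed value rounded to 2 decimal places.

-2.10

At the given values, D = 63490 − 2290(24.7) + 0.229(87200) = 26895.8.
∂D/∂p = −2290.
E = (-2290) × (24.7/26895.8) = -2.1030…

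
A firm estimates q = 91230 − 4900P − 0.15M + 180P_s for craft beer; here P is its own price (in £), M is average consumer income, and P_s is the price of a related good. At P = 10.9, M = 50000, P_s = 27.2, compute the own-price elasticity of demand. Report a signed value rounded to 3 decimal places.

At the given values, q = 91230 − 4900(10.9) − 0.15(50000) + 180(27.2) = 35216.
∂q/∂P = −4900.
E = (-4900) × (10.9/35216) = -1.51664…

-1.517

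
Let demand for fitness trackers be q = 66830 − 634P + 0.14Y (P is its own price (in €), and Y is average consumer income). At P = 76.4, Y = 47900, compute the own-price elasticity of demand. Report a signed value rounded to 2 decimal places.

-1.93

At the given values, q = 66830 − 634(76.4) + 0.14(47900) = 25098.4.
∂q/∂P = −634.
E = (-634) × (76.4/25098.4) = -1.9299…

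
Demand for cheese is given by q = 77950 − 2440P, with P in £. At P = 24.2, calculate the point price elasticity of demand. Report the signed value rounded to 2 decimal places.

dq/dP = −2440. At P = 24.2, q = 77950 − 2440(24.2) = 18902.
Ed = (dq/dP)·(P/q) = −2440 × (24.2/18902) = -3.1239…

-3.12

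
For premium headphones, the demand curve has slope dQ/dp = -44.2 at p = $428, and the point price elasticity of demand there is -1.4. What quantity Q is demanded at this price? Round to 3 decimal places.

Ed = (dQ/dp)·(p/Q) ⇒ Q = (dQ/dp)·p/Ed = (-44.2)·428/(-1.4) = 13512.57142…

13512.571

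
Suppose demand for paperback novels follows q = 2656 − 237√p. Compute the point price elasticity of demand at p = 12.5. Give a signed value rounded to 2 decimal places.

-0.23

dq/dp = −237/(2√p) = -33.5169. At p = 12.5, q = 1818.08.
Ed = (dq/dp)·(p/q) = (-33.5169) × (12.5/1818.08) = -0.2304…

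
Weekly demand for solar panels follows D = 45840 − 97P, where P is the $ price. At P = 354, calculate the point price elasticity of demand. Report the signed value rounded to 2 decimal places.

dD/dP = −97. At P = 354, D = 45840 − 97(354) = 11502.
Ed = (dD/dP)·(P/D) = −97 × (354/11502) = -2.9853…

-2.99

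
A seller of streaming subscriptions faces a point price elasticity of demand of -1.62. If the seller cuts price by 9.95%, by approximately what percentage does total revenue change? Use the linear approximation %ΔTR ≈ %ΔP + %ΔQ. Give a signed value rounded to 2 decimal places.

+6.17%

%ΔQ ≈ Ed × %ΔP = (-1.62) × (-9.95%) = +16.1190%
%ΔTR ≈ %ΔP + %ΔQ = (-9.95%) + (+16.1190%) = +6.1690%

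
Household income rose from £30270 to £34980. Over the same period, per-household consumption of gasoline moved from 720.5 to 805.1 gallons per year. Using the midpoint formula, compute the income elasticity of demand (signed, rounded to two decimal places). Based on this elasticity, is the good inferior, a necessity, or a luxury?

0.77; necessity

%ΔQ = (805.1 − 720.5)/[( 720.5 + 805.1)/2] = 84.6/762.8 = 0.110907…
%ΔIncome = (34980 − 30270)/[( 30270 + 34980)/2] = 4710/32625 = 0.144367…
E_income = (84.6/762.8) / (4710/32625) = 0.7682…
0 < E_income < 1 ⇒ normal good, necessity.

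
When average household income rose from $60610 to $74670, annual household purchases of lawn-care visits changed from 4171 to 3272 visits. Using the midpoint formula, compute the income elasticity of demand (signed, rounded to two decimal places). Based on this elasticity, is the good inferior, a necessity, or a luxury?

-1.16; inferior

%ΔQ = (3272 − 4171)/[( 4171 + 3272)/2] = -899/3721.5 = -0.241569…
%ΔIncome = (74670 − 60610)/[( 60610 + 74670)/2] = 14060/67640 = 0.207865…
E_income = (-899/3721.5) / (14060/67640) = -1.1621…
E_income < 0 ⇒ inferior good.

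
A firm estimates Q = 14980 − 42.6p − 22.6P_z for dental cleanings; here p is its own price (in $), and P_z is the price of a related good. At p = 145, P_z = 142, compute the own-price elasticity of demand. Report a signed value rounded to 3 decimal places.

At the given values, Q = 14980 − 42.6(145) − 22.6(142) = 5593.8.
∂Q/∂p = −42.6.
E = (-42.6) × (145/5593.8) = -1.10425…

-1.104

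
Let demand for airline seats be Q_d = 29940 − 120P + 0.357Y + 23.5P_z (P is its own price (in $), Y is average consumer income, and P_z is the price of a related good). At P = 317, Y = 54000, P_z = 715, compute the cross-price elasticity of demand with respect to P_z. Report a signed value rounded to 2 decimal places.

0.60

At the given values, Q_d = 29940 − 120(317) + 0.357(54000) + 23.5(715) = 27980.5.
∂Q_d/∂P_z = 23.5.
E = (23.5) × (715/27980.5) = 0.6005…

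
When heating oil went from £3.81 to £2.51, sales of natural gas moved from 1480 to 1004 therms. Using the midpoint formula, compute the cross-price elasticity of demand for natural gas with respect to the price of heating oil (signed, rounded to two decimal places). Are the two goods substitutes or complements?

0.93; substitutes

%ΔQ_{natural gas} = (1004 − 1480)/avg = -476/1242 = -0.383252…
%ΔP_{heating oil} = (2.51 − 3.81)/avg = -1.3/3.16 = -0.411392…
E_cross = (-476/1242) / (-1.3/3.16) = 0.9315…
E_cross > 0 ⇒ the goods are substitutes.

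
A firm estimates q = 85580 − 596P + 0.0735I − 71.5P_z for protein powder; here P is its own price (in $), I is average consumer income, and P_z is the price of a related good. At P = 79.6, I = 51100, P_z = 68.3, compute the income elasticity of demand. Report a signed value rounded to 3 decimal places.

At the given values, q = 85580 − 596(79.6) + 0.0735(51100) − 71.5(68.3) = 37010.8.
∂q/∂I = 0.0735.
E = (0.0735) × (51100/37010.8) = 0.10147…

0.101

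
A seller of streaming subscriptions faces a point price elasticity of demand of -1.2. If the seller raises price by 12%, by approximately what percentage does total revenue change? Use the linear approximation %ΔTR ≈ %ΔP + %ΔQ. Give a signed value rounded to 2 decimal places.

-2.40%

%ΔQ ≈ Ed × %ΔP = (-1.2) × (+12%) = -14.4000%
%ΔTR ≈ %ΔP + %ΔQ = (+12%) + (-14.4000%) = -2.4000%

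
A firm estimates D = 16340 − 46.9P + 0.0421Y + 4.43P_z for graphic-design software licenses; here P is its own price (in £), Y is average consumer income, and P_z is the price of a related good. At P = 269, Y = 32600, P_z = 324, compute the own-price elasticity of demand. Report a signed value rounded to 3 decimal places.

At the given values, D = 16340 − 46.9(269) + 0.0421(32600) + 4.43(324) = 6531.68.
∂D/∂P = −46.9.
E = (-46.9) × (269/6531.68) = -1.93152…

-1.932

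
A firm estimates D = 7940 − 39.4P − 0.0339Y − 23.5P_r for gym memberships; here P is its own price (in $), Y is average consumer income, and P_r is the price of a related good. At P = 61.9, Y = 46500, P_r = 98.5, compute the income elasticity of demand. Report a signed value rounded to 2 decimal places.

At the given values, D = 7940 − 39.4(61.9) − 0.0339(46500) − 23.5(98.5) = 1610.04.
∂D/∂Y = -0.0339.
E = (-0.0339) × (46500/1610.04) = -0.9790…

-0.98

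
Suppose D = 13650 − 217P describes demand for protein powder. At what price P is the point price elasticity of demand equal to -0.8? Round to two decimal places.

27.96

Ed = −217P/(13650 − 217P). Set this equal to -0.8:
217P = 0.8·(13650 − 217P) ⇒ 217P(1 + 0.8) = 0.8·13650
P = 0.8·13650 / (217·1.8) = 27.9569…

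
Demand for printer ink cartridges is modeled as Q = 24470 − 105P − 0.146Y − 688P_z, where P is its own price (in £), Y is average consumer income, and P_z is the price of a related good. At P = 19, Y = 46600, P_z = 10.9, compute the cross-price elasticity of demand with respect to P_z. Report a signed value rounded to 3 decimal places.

-0.918

At the given values, Q = 24470 − 105(19) − 0.146(46600) − 688(10.9) = 8172.2.
∂Q/∂P_z = -688.
E = (-688) × (10.9/8172.2) = -0.91764…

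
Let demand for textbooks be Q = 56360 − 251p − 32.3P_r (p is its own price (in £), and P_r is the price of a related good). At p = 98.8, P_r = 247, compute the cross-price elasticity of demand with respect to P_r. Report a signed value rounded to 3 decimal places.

-0.338

At the given values, Q = 56360 − 251(98.8) − 32.3(247) = 23583.1.
∂Q/∂P_r = -32.3.
E = (-32.3) × (247/23583.1) = -0.33829…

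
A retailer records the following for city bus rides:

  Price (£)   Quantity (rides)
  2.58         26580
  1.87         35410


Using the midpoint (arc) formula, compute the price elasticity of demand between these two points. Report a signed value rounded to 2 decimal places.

%ΔQ = (35410 − 26580) / [(26580 + 35410)/2] = 8830/30995 = 0.284884…
%ΔP = (1.87 − 2.58) / [(2.58 + 1.87)/2] = -0.71/2.225 = -0.319101…
Arc Ed = %ΔQ / %ΔP = (8830/30995) / (-0.71/2.225) = -0.8927…

-0.89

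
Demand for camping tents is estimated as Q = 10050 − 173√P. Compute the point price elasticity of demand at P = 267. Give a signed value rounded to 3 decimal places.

-0.196

dQ/dP = −173/(2√P) = -5.29371. At P = 267, Q = 7223.16.
Ed = (dQ/dP)·(P/Q) = (-5.29371) × (267/7223.16) = -0.19567…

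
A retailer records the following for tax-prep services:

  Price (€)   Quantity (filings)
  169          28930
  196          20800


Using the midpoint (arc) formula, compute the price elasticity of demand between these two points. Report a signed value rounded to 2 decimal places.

%ΔQ = (20800 − 28930) / [(28930 + 20800)/2] = -8130/24865 = -0.326965…
%ΔP = (196 − 169) / [(169 + 196)/2] = 27/182.5 = 0.147945…
Arc Ed = %ΔQ / %ΔP = (-8130/24865) / (27/182.5) = -2.2100…

-2.21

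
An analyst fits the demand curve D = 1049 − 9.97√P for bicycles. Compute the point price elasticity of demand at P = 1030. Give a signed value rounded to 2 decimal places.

dD/dP = −9.97/(2√P) = -0.155327. At P = 1030, D = 729.027.
Ed = (dD/dP)·(P/D) = (-0.155327) × (1030/729.027) = -0.2194…

-0.22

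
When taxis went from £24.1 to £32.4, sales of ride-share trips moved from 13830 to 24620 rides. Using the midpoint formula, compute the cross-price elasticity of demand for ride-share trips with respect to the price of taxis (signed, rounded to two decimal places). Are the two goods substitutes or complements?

%ΔQ_{ride-share trips} = (24620 − 13830)/avg = 10790/19225 = 0.561248…
%ΔP_{taxis} = (32.4 − 24.1)/avg = 8.3/28.25 = 0.293805…
E_cross = (10790/19225) / (8.3/28.25) = 1.9102…
E_cross > 0 ⇒ the goods are substitutes.

1.91; substitutes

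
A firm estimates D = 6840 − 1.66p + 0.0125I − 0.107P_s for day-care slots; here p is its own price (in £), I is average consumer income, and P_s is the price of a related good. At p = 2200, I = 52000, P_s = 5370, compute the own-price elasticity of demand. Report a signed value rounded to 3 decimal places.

At the given values, D = 6840 − 1.66(2200) + 0.0125(52000) − 0.107(5370) = 3263.41.
∂D/∂p = −1.66.
E = (-1.66) × (2200/3263.41) = -1.11907…

-1.119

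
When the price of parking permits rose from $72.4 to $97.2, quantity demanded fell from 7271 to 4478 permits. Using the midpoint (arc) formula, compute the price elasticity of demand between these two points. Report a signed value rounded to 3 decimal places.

-1.626

%ΔQ = (4478 − 7271) / [(7271 + 4478)/2] = -2793/5874.5 = -0.475444…
%ΔP = (97.2 − 72.4) / [(72.4 + 97.2)/2] = 24.8/84.8 = 0.292452…
Arc Ed = %ΔQ / %ΔP = (-2793/5874.5) / (24.8/84.8) = -1.62571…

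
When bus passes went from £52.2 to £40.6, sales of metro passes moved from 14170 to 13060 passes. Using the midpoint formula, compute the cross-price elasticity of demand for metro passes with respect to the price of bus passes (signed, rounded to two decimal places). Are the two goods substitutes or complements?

0.33; substitutes

%ΔQ_{metro passes} = (13060 − 14170)/avg = -1110/13615 = -0.081527…
%ΔP_{bus passes} = (40.6 − 52.2)/avg = -11.6/46.4 = -0.25
E_cross = (-1110/13615) / (-11.6/46.4) = 0.3261…
E_cross > 0 ⇒ the goods are substitutes.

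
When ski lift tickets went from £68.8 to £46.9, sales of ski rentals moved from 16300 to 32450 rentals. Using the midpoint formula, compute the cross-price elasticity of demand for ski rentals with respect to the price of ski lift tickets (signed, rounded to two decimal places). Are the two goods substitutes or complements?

-1.75; complements

%ΔQ_{ski rentals} = (32450 − 16300)/avg = 16150/24375 = 0.662564…
%ΔP_{ski lift tickets} = (46.9 − 68.8)/avg = -21.9/57.85 = -0.378565…
E_cross = (16150/24375) / (-21.9/57.85) = -1.7501…
E_cross < 0 ⇒ the goods are complements.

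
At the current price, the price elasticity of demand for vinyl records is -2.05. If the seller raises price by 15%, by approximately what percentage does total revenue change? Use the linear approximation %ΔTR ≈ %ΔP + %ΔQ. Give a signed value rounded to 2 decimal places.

-15.75%

%ΔQ ≈ Ed × %ΔP = (-2.05) × (+15%) = -30.7500%
%ΔTR ≈ %ΔP + %ΔQ = (+15%) + (-30.7500%) = -15.7500%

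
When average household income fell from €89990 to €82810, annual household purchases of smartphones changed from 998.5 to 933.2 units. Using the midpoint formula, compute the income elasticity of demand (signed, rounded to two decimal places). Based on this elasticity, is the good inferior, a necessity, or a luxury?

0.81; necessity

%ΔQ = (933.2 − 998.5)/[( 998.5 + 933.2)/2] = -65.3/965.85 = -0.067608…
%ΔIncome = (82810 − 89990)/[( 89990 + 82810)/2] = -7180/86400 = -0.083101…
E_income = (-65.3/965.85) / (-7180/86400) = 0.8135…
0 < E_income < 1 ⇒ normal good, necessity.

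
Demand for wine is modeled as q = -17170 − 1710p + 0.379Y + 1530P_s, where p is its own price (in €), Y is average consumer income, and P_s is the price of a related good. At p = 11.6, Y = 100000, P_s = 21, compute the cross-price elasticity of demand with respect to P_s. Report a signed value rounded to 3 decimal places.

At the given values, q = -17170 − 1710(11.6) + 0.379(100000) + 1530(21) = 33024.
∂q/∂P_s = 1530.
E = (1530) × (21/33024) = 0.97292…

0.973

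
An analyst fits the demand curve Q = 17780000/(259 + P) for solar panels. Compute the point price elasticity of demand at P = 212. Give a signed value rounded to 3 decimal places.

dQ/dP = −17780000/(259 + P)² = -80.1475. At P = 212, Q = 37749.5.
Ed = (dQ/dP)·(P/Q) = (-80.1475) × (212/37749.5) = -0.45010…

-0.450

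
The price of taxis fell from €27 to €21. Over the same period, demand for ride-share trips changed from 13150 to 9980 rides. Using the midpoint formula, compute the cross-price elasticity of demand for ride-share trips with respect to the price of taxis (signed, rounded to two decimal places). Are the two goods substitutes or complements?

%ΔQ_{ride-share trips} = (9980 − 13150)/avg = -3170/11565 = -0.274102…
%ΔP_{taxis} = (21 − 27)/avg = -6/24 = -0.25
E_cross = (-3170/11565) / (-6/24) = 1.0964…
E_cross > 0 ⇒ the goods are substitutes.

1.10; substitutes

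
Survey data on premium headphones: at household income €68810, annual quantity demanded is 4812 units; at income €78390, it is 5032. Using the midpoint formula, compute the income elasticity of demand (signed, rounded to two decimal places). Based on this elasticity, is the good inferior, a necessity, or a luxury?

0.34; necessity

%ΔQ = (5032 − 4812)/[( 4812 + 5032)/2] = 220/4922 = 0.044697…
%ΔIncome = (78390 − 68810)/[( 68810 + 78390)/2] = 9580/73600 = 0.130163…
E_income = (220/4922) / (9580/73600) = 0.3433…
0 < E_income < 1 ⇒ normal good, necessity.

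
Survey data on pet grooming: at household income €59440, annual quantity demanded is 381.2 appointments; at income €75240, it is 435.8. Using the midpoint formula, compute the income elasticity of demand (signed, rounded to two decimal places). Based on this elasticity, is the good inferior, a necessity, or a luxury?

0.57; necessity

%ΔQ = (435.8 − 381.2)/[( 381.2 + 435.8)/2] = 54.6/408.5 = 0.133659…
%ΔIncome = (75240 − 59440)/[( 59440 + 75240)/2] = 15800/67340 = 0.234630…
E_income = (54.6/408.5) / (15800/67340) = 0.5696…
0 < E_income < 1 ⇒ normal good, necessity.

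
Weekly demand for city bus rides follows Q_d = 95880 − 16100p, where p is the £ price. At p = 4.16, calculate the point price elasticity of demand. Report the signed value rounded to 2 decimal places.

-2.32

dQ_d/dp = −16100. At p = 4.16, Q_d = 95880 − 16100(4.16) = 28904.
Ed = (dQ_d/dp)·(p/Q_d) = −16100 × (4.16/28904) = -2.3171…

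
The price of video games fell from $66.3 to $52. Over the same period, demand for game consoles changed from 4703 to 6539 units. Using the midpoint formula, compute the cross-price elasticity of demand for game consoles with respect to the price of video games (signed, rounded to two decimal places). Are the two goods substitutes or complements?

%ΔQ_{game consoles} = (6539 − 4703)/avg = 1836/5621 = 0.326632…
%ΔP_{video games} = (52 − 66.3)/avg = -14.3/59.15 = -0.241758…
E_cross = (1836/5621) / (-14.3/59.15) = -1.3510…
E_cross < 0 ⇒ the goods are complements.

-1.35; complements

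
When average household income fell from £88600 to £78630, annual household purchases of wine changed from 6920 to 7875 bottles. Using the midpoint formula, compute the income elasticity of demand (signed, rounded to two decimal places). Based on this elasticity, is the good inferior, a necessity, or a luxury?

%ΔQ = (7875 − 6920)/[( 6920 + 7875)/2] = 955/7397.5 = 0.129097…
%ΔIncome = (78630 − 88600)/[( 88600 + 78630)/2] = -9970/83615 = -0.119236…
E_income = (955/7397.5) / (-9970/83615) = -1.0826…
E_income < 0 ⇒ inferior good.

-1.08; inferior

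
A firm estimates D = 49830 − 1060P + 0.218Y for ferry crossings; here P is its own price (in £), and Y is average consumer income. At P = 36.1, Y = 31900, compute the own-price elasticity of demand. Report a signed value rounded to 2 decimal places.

-2.07

At the given values, D = 49830 − 1060(36.1) + 0.218(31900) = 18518.2.
∂D/∂P = −1060.
E = (-1060) × (36.1/18518.2) = -2.0663…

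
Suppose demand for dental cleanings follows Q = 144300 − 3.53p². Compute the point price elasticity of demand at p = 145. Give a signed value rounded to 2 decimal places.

dQ/dp = −2·3.53·p = -1023.7. At p = 145, Q = 70081.75.
Ed = (dQ/dp)·(p/Q) = (-1023.7) × (145/70081.75) = -2.1180…

-2.12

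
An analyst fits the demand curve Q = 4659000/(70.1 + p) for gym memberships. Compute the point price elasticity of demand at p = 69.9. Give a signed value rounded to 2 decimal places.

dQ/dp = −4659000/(70.1 + p)² = -237.704. At p = 69.9, Q = 33278.6.
Ed = (dQ/dp)·(p/Q) = (-237.704) × (69.9/33278.6) = -0.4992…

-0.50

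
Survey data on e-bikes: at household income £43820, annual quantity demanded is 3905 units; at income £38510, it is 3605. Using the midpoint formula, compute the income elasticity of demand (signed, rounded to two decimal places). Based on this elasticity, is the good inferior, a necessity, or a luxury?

0.62; necessity

%ΔQ = (3605 − 3905)/[( 3905 + 3605)/2] = -300/3755 = -0.079893…
%ΔIncome = (38510 − 43820)/[( 43820 + 38510)/2] = -5310/41165 = -0.128993…
E_income = (-300/3755) / (-5310/41165) = 0.6193…
0 < E_income < 1 ⇒ normal good, necessity.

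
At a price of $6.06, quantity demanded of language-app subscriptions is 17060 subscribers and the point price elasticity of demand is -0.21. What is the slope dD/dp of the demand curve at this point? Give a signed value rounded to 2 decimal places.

Ed = (dD/dp)·(p/D) ⇒ dD/dp = Ed·D/p = (-0.21)·17060/6.06 = -591.1881…

-591.19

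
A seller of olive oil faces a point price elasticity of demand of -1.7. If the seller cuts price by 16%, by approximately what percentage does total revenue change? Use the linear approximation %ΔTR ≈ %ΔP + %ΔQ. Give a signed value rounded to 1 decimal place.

+11.2%

%ΔQ ≈ Ed × %ΔP = (-1.7) × (-16%) = +27.2000%
%ΔTR ≈ %ΔP + %ΔQ = (-16%) + (+27.2000%) = +11.2000%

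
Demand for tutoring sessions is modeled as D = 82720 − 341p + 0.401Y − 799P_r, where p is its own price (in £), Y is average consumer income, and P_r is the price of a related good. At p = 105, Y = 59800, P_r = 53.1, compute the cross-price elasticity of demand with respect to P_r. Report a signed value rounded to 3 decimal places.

At the given values, D = 82720 − 341(105) + 0.401(59800) − 799(53.1) = 28467.9.
∂D/∂P_r = -799.
E = (-799) × (53.1/28467.9) = -1.49034…

-1.490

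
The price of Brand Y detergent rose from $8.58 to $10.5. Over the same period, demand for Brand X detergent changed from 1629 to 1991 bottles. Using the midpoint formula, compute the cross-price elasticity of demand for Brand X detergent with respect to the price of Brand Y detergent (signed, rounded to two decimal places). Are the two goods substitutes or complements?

0.99; substitutes

%ΔQ_{Brand X detergent} = (1991 − 1629)/avg = 362/1810 = 0.2
%ΔP_{Brand Y detergent} = (10.5 − 8.58)/avg = 1.92/9.54 = 0.201257…
E_cross = (362/1810) / (1.92/9.54) = 0.9937…
E_cross > 0 ⇒ the goods are substitutes.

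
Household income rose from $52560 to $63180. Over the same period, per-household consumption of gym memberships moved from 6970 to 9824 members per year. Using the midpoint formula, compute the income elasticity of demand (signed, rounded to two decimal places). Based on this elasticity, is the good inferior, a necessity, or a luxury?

%ΔQ = (9824 − 6970)/[( 6970 + 9824)/2] = 2854/8397 = 0.339883…
%ΔIncome = (63180 − 52560)/[( 52560 + 63180)/2] = 10620/57870 = 0.183514…
E_income = (2854/8397) / (10620/57870) = 1.8520…
E_income > 1 ⇒ normal good, luxury.

1.85; luxury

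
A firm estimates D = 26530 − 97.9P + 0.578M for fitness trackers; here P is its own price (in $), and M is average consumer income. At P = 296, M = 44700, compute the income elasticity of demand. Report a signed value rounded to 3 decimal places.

1.105

At the given values, D = 26530 − 97.9(296) + 0.578(44700) = 23388.2.
∂D/∂M = 0.578.
E = (0.578) × (44700/23388.2) = 1.10468…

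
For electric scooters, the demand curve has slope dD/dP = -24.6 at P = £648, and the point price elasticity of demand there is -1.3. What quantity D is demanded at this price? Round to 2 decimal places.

12262.15

Ed = (dD/dP)·(P/D) ⇒ D = (dD/dP)·P/Ed = (-24.6)·648/(-1.3) = 12262.1538…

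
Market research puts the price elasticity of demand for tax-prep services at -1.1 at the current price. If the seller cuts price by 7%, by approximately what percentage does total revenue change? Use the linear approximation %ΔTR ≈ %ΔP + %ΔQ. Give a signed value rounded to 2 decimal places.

%ΔQ ≈ Ed × %ΔP = (-1.1) × (-7%) = +7.7000%
%ΔTR ≈ %ΔP + %ΔQ = (-7%) + (+7.7000%) = +0.7000%

+0.70%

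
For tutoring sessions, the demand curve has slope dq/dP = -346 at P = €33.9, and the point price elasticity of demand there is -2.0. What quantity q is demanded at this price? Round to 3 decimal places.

5864.700

Ed = (dq/dP)·(P/q) ⇒ q = (dq/dP)·P/Ed = (-346)·33.9/(-2.0) = 5864.7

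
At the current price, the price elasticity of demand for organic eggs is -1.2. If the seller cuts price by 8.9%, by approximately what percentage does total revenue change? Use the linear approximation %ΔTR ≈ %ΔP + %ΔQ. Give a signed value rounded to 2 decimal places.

%ΔQ ≈ Ed × %ΔP = (-1.2) × (-8.9%) = +10.6800%
%ΔTR ≈ %ΔP + %ΔQ = (-8.9%) + (+10.6800%) = +1.7800%

+1.78%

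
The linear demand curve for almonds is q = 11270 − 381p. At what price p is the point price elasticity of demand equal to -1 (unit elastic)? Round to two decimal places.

Ed = −381p/(11270 − 381p). Set this equal to -1:
381p = 1·(11270 − 381p) ⇒ 381p(1 + 1) = 1·11270
p = 1·11270 / (381·2) = 14.7900…

14.79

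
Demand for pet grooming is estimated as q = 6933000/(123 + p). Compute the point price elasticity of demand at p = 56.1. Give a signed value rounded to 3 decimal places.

dq/dp = −6933000/(123 + p)² = -216.137. At p = 56.1, q = 38710.2.
Ed = (dq/dp)·(p/q) = (-216.137) × (56.1/38710.2) = -0.31323…

-0.313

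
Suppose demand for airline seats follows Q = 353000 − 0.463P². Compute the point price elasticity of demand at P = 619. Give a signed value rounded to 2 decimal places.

dQ/dP = −2·0.463·P = -573.194. At P = 619, Q = 175596.457.
Ed = (dQ/dP)·(P/Q) = (-573.194) × (619/175596.457) = -2.0205…

-2.02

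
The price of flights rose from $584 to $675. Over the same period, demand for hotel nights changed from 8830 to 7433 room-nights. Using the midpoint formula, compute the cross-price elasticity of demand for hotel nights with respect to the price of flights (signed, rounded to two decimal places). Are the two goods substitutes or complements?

%ΔQ_{hotel nights} = (7433 − 8830)/avg = -1397/8131.5 = -0.171801…
%ΔP_{flights} = (675 − 584)/avg = 91/629.5 = 0.144559…
E_cross = (-1397/8131.5) / (91/629.5) = -1.1884…
E_cross < 0 ⇒ the goods are complements.

-1.19; complements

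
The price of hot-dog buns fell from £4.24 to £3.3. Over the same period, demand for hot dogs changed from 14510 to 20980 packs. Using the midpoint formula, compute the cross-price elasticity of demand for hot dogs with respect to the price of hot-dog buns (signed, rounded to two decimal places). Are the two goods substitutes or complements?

-1.46; complements

%ΔQ_{hot dogs} = (20980 − 14510)/avg = 6470/17745 = 0.364609…
%ΔP_{hot-dog buns} = (3.3 − 4.24)/avg = -0.94/3.77 = -0.249336…
E_cross = (6470/17745) / (-0.94/3.77) = -1.4623…
E_cross < 0 ⇒ the goods are complements.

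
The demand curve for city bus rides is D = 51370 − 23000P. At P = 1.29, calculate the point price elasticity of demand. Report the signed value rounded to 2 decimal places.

dD/dP = −23000. At P = 1.29, D = 51370 − 23000(1.29) = 21700.
Ed = (dD/dP)·(P/D) = −23000 × (1.29/21700) = -1.3672…

-1.37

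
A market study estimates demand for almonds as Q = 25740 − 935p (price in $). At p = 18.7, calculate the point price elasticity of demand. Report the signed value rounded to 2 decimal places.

-2.12

dQ/dp = −935. At p = 18.7, Q = 25740 − 935(18.7) = 8255.5.
Ed = (dQ/dp)·(p/Q) = −935 × (18.7/8255.5) = -2.1179…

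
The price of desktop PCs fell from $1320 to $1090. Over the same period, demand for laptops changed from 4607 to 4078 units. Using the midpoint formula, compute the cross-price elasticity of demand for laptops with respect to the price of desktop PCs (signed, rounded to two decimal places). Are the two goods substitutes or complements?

%ΔQ_{laptops} = (4078 − 4607)/avg = -529/4342.5 = -0.121819…
%ΔP_{desktop PCs} = (1090 − 1320)/avg = -230/1205 = -0.190871…
E_cross = (-529/4342.5) / (-230/1205) = 0.6382…
E_cross > 0 ⇒ the goods are substitutes.

0.64; substitutes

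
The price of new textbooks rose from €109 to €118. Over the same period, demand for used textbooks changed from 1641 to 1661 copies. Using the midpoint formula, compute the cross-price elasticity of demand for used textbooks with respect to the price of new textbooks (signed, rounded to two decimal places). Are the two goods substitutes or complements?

0.15; substitutes

%ΔQ_{used textbooks} = (1661 − 1641)/avg = 20/1651 = 0.012113…
%ΔP_{new textbooks} = (118 − 109)/avg = 9/113.5 = 0.079295…
E_cross = (20/1651) / (9/113.5) = 0.1527…
E_cross > 0 ⇒ the goods are substitutes.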